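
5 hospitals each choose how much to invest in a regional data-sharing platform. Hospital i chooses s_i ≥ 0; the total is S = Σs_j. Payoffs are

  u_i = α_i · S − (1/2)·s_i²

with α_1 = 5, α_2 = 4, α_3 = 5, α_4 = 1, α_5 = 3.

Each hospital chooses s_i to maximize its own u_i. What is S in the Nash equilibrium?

18

Hospital i's FOC: ∂u_i/∂s_i = α_i − s_i = 0, so s_i* = α_i.
NE contributions = (5, 4, 5, 1, 3); S = 18.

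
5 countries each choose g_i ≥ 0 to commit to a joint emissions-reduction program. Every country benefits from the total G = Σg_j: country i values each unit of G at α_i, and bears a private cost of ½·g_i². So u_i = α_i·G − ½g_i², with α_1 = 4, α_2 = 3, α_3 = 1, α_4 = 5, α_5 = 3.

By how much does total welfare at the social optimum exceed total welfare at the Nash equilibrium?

Country i's FOC: ∂u_i/∂g_i = α_i − g_i = 0, so g_i* = α_i.
NE contributions = (4, 3, 1, 5, 3); G = 16.
W^NE = (Σα)·G − ½Σα_i² = 16² − ½·60 = 226.
Planner sets g_i = Σα_j = 16 for every i, so G^SO = 5·16 = 80.
W^SO = (Σα)·G^SO − ½·5·(Σα)² = (5/2)·16² = 640.
Deadweight loss = W^SO − W^NE = 414.

414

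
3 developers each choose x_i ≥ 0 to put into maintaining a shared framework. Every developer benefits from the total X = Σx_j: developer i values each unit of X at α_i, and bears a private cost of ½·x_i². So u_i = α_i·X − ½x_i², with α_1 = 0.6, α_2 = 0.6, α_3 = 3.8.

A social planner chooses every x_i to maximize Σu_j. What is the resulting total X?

15

Planner FOC: ∂(Σu_j)/∂x_i = (Σα_j) − x_i = 0, so x_i^SO = Σα_j = 5 for every i; X^SO = 15.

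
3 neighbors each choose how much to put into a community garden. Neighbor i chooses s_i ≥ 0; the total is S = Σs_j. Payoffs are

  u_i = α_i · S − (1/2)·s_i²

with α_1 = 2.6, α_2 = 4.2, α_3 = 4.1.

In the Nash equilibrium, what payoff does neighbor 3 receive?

36.285

Neighbor i's FOC: ∂u_i/∂s_i = α_i − s_i = 0, so s_i* = α_i.
NE contributions = (2.6, 4.2, 4.1); S = 10.9.
u_3 = α_3·S − ½·(s_3)² = 4.1·10.9 − ½·4.1² = 36.285.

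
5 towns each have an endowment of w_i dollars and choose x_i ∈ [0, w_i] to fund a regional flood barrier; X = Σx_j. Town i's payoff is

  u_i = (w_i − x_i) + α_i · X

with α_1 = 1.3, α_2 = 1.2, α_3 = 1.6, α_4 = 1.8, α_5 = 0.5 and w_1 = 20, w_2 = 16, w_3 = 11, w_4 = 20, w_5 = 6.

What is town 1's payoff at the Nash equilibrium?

87.1

∂u_i/∂x_i = α_i − 1, so town i contributes w_i if α_i > 1, else 0.
α_i > 1 for i ∈ {1, 2, 3, 4}; NE contributions (20, 16, 11, 20, 0), X = 67.
u_1 = (20 − 20) + 1.3·67 = 87.1.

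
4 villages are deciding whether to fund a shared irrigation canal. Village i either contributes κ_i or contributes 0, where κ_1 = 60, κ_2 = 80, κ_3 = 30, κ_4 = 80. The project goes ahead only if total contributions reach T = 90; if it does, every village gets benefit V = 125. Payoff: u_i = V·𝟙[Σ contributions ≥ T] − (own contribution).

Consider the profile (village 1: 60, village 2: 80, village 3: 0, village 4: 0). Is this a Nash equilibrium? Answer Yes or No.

Yes

Total = 140 ≥ 90: provided.
Village 1 (pledges 60, payoff 65): dropping to 0 → total 80, payoff 0. No gain.
Village 2 (pledges 80, payoff 45): dropping to 0 → total 60, payoff 0. No gain.
Village 3 (pledges 0, payoff 125): pledging 30 → total 170, payoff 95. No gain.
Village 4 (pledges 0, payoff 125): pledging 80 → total 220, payoff 45. No gain.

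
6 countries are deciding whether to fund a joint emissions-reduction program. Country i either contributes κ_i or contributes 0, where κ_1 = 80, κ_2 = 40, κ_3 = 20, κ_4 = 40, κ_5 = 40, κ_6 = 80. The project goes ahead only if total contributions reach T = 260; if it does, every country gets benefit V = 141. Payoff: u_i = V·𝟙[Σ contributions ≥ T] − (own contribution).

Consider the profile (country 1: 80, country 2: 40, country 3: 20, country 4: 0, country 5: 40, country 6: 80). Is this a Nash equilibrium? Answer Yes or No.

Total = 260 ≥ 260: provided.
Country 1 (pledges 80, payoff 61): dropping to 0 → total 180, payoff 0. No gain.
Country 2 (pledges 40, payoff 101): dropping to 0 → total 220, payoff 0. No gain.
Country 3 (pledges 20, payoff 121): dropping to 0 → total 240, payoff 0. No gain.
Country 4 (pledges 0, payoff 141): pledging 40 → total 300, payoff 101. No gain.
Country 5 (pledges 40, payoff 101): dropping to 0 → total 220, payoff 0. No gain.
Country 6 (pledges 80, payoff 61): dropping to 0 → total 180, payoff 0. No gain.

Yes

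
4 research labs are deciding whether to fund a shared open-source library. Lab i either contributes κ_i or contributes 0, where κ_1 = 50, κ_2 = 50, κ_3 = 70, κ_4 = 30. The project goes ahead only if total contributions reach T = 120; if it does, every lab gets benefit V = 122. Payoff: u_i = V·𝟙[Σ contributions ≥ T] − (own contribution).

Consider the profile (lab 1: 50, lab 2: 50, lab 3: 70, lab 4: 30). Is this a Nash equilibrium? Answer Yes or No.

No

Total = 200 ≥ 120: provided.
Lab 1 (pledges 50, payoff 72): dropping to 0 → total 150, payoff 122. Profitable deviation.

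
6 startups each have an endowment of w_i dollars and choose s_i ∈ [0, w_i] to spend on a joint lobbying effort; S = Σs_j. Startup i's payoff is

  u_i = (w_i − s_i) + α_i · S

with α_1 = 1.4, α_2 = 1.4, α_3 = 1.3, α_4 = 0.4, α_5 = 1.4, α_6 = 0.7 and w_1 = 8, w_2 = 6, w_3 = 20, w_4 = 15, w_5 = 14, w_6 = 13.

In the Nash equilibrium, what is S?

48

∂u_i/∂s_i = α_i − 1, so startup i contributes w_i if α_i > 1, else 0.
α_i > 1 for i ∈ {1, 2, 3, 5}; NE contributions (8, 6, 20, 0, 14, 0), S = 48.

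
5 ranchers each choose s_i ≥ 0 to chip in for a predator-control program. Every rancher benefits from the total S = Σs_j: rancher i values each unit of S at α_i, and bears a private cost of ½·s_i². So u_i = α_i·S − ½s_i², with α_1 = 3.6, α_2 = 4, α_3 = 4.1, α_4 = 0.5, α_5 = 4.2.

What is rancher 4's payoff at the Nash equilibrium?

8.075

Rancher i's FOC: ∂u_i/∂s_i = α_i − s_i = 0, so s_i* = α_i.
NE contributions = (3.6, 4, 4.1, 0.5, 4.2); S = 16.4.
u_4 = α_4·S − ½·(s_4)² = 0.5·16.4 − ½·0.5² = 8.075.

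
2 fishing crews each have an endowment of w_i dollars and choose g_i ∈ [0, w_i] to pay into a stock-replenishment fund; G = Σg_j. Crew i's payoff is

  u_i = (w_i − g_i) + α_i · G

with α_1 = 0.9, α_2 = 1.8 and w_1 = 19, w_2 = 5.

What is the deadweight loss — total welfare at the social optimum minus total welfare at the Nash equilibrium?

∂u_i/∂g_i = α_i − 1, so crew i contributes w_i if α_i > 1, else 0.
α_i > 1 for i ∈ {2}; NE contributions (0, 5), G = 5.
W^NE = Σw_i − G^NE + (Σα_i)·G^NE = 24 + 1.7·5 = 32.5.
Planner: ∂(Σu_j)/∂g_i = Σα_j − 1 = 1.7 > 0, so everyone contributes w_i; G^SO = 24, W^SO = 24 + 1.7·24 = 64.8.
Deadweight loss = 32.3.

32.3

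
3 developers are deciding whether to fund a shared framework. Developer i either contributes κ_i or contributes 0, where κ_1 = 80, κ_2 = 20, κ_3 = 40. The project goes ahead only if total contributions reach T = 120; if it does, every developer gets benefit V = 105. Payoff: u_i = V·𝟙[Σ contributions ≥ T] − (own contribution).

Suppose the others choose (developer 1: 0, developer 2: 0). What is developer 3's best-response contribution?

0

Others' total = 0. Even contributing 40 gives 40 < 120: no benefit either way.
Best response: 0.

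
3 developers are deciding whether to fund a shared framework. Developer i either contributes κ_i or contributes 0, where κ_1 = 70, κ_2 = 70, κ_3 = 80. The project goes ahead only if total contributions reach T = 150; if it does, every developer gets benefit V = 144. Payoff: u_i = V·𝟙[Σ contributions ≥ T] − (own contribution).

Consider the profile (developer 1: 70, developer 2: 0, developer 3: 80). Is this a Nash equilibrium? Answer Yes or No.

Total = 150 ≥ 150: provided.
Developer 1 (pledges 70, payoff 74): dropping to 0 → total 80, payoff 0. No gain.
Developer 2 (pledges 0, payoff 144): pledging 70 → total 220, payoff 74. No gain.
Developer 3 (pledges 80, payoff 64): dropping to 0 → total 70, payoff 0. No gain.

Yes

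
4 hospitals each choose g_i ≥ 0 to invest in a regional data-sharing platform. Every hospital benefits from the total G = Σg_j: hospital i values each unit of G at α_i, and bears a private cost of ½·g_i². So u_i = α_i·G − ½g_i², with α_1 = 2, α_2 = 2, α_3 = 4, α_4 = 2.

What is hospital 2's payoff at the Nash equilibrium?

Hospital i's FOC: ∂u_i/∂g_i = α_i − g_i = 0, so g_i* = α_i.
NE contributions = (2, 2, 4, 2); G = 10.
u_2 = α_2·G − ½·(g_2)² = 2·10 − ½·2² = 18.

18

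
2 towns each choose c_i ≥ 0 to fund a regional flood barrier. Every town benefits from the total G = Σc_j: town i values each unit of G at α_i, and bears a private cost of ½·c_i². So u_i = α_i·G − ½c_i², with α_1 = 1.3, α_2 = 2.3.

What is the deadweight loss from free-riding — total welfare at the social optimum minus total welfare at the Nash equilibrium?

3.49

Town i's FOC: ∂u_i/∂c_i = α_i − c_i = 0, so c_i* = α_i.
NE contributions = (1.3, 2.3); G = 3.6.
W^NE = (Σα)·G − ½Σα_i² = 3.6² − ½·6.98 = 9.47.
Planner sets c_i = Σα_j = 3.6 for every i, so G^SO = 2·3.6 = 7.2.
W^SO = (Σα)·G^SO − ½·2·(Σα)² = (2/2)·3.6² = 12.96.
Deadweight loss = W^SO − W^NE = 3.49.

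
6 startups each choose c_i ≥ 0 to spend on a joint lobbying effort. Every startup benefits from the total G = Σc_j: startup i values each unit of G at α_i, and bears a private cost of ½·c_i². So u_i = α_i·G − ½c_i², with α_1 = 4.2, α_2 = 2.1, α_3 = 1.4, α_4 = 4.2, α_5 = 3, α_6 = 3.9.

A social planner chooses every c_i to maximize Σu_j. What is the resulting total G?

Planner FOC: ∂(Σu_j)/∂c_i = (Σα_j) − c_i = 0, so c_i^SO = Σα_j = 18.8 for every i; G^SO = 112.8.

112.8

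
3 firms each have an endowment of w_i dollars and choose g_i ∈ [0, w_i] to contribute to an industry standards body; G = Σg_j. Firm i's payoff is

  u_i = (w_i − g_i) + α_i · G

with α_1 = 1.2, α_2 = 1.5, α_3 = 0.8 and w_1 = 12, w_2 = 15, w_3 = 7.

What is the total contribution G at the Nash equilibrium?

∂u_i/∂g_i = α_i − 1, so firm i contributes w_i if α_i > 1, else 0.
α_i > 1 for i ∈ {1, 2}; NE contributions (12, 15, 0), G = 27.

27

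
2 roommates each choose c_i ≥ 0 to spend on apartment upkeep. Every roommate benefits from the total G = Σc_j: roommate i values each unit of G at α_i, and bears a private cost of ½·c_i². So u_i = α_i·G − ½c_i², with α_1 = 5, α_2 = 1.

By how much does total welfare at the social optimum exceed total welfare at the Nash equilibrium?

Roommate i's FOC: ∂u_i/∂c_i = α_i − c_i = 0, so c_i* = α_i.
NE contributions = (5, 1); G = 6.
W^NE = (Σα)·G − ½Σα_i² = 6² − ½·26 = 23.
Planner sets c_i = Σα_j = 6 for every i, so G^SO = 2·6 = 12.
W^SO = (Σα)·G^SO − ½·2·(Σα)² = (2/2)·6² = 36.
Deadweight loss = W^SO − W^NE = 13.

13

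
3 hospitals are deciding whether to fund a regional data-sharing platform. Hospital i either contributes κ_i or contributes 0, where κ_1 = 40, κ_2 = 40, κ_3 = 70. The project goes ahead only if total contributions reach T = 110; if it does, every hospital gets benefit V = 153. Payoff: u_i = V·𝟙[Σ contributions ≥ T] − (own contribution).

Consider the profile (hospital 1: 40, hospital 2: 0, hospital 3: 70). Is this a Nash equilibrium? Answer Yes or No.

Total = 110 ≥ 110: provided.
Hospital 1 (pledges 40, payoff 113): dropping to 0 → total 70, payoff 0. No gain.
Hospital 2 (pledges 0, payoff 153): pledging 40 → total 150, payoff 113. No gain.
Hospital 3 (pledges 70, payoff 83): dropping to 0 → total 40, payoff 0. No gain.

Yes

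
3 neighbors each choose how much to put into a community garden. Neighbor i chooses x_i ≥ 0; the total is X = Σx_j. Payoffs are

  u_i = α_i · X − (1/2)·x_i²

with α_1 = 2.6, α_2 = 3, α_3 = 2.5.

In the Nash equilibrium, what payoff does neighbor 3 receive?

Neighbor i's FOC: ∂u_i/∂x_i = α_i − x_i = 0, so x_i* = α_i.
NE contributions = (2.6, 3, 2.5); X = 8.1.
u_3 = α_3·X − ½·(x_3)² = 2.5·8.1 − ½·2.5² = 17.125.

17.125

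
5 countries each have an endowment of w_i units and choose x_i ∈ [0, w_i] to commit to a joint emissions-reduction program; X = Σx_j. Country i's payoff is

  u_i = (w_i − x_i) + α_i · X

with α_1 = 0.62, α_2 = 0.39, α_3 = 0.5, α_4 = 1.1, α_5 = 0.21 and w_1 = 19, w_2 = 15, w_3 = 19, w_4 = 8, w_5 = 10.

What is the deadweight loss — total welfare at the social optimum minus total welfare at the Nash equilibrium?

114.66

∂u_i/∂x_i = α_i − 1, so country i contributes w_i if α_i > 1, else 0.
α_i > 1 for i ∈ {4}; NE contributions (0, 0, 0, 8, 0), X = 8.
W^NE = Σw_i − X^NE + (Σα_i)·X^NE = 71 + 1.82·8 = 85.56.
Planner: ∂(Σu_j)/∂x_i = Σα_j − 1 = 1.82 > 0, so everyone contributes w_i; X^SO = 71, W^SO = 71 + 1.82·71 = 200.22.
Deadweight loss = 114.66.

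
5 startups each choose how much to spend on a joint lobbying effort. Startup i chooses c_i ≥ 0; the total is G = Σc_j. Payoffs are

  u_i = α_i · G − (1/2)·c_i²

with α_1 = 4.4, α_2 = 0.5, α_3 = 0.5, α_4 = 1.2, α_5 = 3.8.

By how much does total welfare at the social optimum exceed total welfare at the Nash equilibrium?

Startup i's FOC: ∂u_i/∂c_i = α_i − c_i = 0, so c_i* = α_i.
NE contributions = (4.4, 0.5, 0.5, 1.2, 3.8); G = 10.4.
W^NE = (Σα)·G − ½Σα_i² = 10.4² − ½·35.74 = 90.29.
Planner sets c_i = Σα_j = 10.4 for every i, so G^SO = 5·10.4 = 52.
W^SO = (Σα)·G^SO − ½·5·(Σα)² = (5/2)·10.4² = 270.4.
Deadweight loss = W^SO − W^NE = 180.11.

180.11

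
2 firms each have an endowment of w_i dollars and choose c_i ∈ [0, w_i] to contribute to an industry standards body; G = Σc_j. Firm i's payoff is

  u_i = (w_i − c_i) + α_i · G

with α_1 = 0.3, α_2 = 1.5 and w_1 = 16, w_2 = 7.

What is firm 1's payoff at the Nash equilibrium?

∂u_i/∂c_i = α_i − 1, so firm i contributes w_i if α_i > 1, else 0.
α_i > 1 for i ∈ {2}; NE contributions (0, 7), G = 7.
u_1 = (16 − 0) + 0.3·7 = 18.1.

18.1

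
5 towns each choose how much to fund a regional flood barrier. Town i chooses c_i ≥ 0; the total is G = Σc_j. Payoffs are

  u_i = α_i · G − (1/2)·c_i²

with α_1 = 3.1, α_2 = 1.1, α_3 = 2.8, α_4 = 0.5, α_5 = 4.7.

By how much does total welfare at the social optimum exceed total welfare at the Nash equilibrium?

243.76

Town i's FOC: ∂u_i/∂c_i = α_i − c_i = 0, so c_i* = α_i.
NE contributions = (3.1, 1.1, 2.8, 0.5, 4.7); G = 12.2.
W^NE = (Σα)·G − ½Σα_i² = 12.2² − ½·41 = 128.34.
Planner sets c_i = Σα_j = 12.2 for every i, so G^SO = 5·12.2 = 61.
W^SO = (Σα)·G^SO − ½·5·(Σα)² = (5/2)·12.2² = 372.1.
Deadweight loss = W^SO − W^NE = 243.76.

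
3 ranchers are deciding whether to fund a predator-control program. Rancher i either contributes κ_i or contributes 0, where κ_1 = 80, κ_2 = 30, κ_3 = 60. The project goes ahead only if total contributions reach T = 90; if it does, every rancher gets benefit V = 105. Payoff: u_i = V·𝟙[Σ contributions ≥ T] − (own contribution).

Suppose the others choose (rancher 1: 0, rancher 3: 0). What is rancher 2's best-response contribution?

0

Others' total = 0. Even contributing 30 gives 30 < 90: no benefit either way.
Best response: 0.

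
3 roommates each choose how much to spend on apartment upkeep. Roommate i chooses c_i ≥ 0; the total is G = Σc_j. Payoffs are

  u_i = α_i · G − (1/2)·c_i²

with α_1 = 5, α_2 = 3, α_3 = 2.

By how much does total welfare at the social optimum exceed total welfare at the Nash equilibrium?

69

Roommate i's FOC: ∂u_i/∂c_i = α_i − c_i = 0, so c_i* = α_i.
NE contributions = (5, 3, 2); G = 10.
W^NE = (Σα)·G − ½Σα_i² = 10² − ½·38 = 81.
Planner sets c_i = Σα_j = 10 for every i, so G^SO = 3·10 = 30.
W^SO = (Σα)·G^SO − ½·3·(Σα)² = (3/2)·10² = 150.
Deadweight loss = W^SO − W^NE = 69.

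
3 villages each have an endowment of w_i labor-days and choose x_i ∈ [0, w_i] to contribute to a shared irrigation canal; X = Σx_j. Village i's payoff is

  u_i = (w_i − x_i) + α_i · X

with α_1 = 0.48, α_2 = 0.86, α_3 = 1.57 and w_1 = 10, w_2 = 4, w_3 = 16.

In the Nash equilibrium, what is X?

∂u_i/∂x_i = α_i − 1, so village i contributes w_i if α_i > 1, else 0.
α_i > 1 for i ∈ {3}; NE contributions (0, 0, 16), X = 16.

16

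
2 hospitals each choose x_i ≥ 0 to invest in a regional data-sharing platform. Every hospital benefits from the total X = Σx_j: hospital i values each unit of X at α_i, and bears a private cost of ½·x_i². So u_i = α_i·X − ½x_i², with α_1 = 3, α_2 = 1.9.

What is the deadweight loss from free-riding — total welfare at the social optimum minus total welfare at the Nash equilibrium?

Hospital i's FOC: ∂u_i/∂x_i = α_i − x_i = 0, so x_i* = α_i.
NE contributions = (3, 1.9); X = 4.9.
W^NE = (Σα)·X − ½Σα_i² = 4.9² − ½·12.61 = 17.705.
Planner sets x_i = Σα_j = 4.9 for every i, so X^SO = 2·4.9 = 9.8.
W^SO = (Σα)·X^SO − ½·2·(Σα)² = (2/2)·4.9² = 24.01.
Deadweight loss = W^SO − W^NE = 6.305.

6.305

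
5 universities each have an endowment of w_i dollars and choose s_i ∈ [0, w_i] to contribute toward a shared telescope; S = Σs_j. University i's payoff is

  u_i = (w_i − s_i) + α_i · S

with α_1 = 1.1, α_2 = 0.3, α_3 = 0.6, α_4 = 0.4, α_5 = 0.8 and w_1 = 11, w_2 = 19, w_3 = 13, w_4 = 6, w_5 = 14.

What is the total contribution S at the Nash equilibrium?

∂u_i/∂s_i = α_i − 1, so university i contributes w_i if α_i > 1, else 0.
α_i > 1 for i ∈ {1}; NE contributions (11, 0, 0, 0, 0), S = 11.

11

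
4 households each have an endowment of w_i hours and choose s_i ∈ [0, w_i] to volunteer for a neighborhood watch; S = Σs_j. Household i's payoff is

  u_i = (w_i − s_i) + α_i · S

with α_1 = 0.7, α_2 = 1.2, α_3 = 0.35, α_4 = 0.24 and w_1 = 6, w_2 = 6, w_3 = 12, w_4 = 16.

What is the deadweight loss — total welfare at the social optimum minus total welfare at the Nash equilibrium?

∂u_i/∂s_i = α_i − 1, so household i contributes w_i if α_i > 1, else 0.
α_i > 1 for i ∈ {2}; NE contributions (0, 6, 0, 0), S = 6.
W^NE = Σw_i − S^NE + (Σα_i)·S^NE = 40 + 1.49·6 = 48.94.
Planner: ∂(Σu_j)/∂s_i = Σα_j − 1 = 1.49 > 0, so everyone contributes w_i; S^SO = 40, W^SO = 40 + 1.49·40 = 99.6.
Deadweight loss = 50.66.

50.66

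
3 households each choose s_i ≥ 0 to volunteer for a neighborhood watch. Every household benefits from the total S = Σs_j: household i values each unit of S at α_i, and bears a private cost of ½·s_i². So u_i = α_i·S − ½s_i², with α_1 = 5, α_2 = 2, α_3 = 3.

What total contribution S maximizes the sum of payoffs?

30

Planner FOC: ∂(Σu_j)/∂s_i = (Σα_j) − s_i = 0, so s_i^SO = Σα_j = 10 for every i; S^SO = 30.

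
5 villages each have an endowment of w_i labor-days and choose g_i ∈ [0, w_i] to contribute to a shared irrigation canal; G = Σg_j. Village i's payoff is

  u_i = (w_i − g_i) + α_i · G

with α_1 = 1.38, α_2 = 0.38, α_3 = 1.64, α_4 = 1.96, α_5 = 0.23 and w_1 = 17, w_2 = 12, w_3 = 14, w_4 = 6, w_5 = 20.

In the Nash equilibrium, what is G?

37

∂u_i/∂g_i = α_i − 1, so village i contributes w_i if α_i > 1, else 0.
α_i > 1 for i ∈ {1, 3, 4}; NE contributions (17, 0, 14, 6, 0), G = 37.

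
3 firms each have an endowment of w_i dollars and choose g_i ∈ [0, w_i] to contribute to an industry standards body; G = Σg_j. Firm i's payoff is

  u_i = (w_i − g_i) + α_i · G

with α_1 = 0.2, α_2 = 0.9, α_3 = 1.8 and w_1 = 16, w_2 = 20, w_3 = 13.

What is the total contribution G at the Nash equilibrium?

∂u_i/∂g_i = α_i − 1, so firm i contributes w_i if α_i > 1, else 0.
α_i > 1 for i ∈ {3}; NE contributions (0, 0, 13), G = 13.

13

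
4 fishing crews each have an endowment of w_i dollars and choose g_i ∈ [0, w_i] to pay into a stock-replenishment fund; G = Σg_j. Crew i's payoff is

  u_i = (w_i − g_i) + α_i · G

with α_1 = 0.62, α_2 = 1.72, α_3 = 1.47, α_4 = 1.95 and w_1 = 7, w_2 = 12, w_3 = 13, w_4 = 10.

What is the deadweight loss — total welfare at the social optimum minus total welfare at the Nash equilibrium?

∂u_i/∂g_i = α_i − 1, so crew i contributes w_i if α_i > 1, else 0.
α_i > 1 for i ∈ {2, 3, 4}; NE contributions (0, 12, 13, 10), G = 35.
W^NE = Σw_i − G^NE + (Σα_i)·G^NE = 42 + 4.76·35 = 208.6.
Planner: ∂(Σu_j)/∂g_i = Σα_j − 1 = 4.76 > 0, so everyone contributes w_i; G^SO = 42, W^SO = 42 + 4.76·42 = 241.92.
Deadweight loss = 33.32.

33.32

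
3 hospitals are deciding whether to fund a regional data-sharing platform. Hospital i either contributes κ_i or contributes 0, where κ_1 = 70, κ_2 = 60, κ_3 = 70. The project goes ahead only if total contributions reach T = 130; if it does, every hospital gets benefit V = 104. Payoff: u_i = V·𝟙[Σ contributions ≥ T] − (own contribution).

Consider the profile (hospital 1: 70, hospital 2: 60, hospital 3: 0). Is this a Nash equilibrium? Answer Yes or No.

Total = 130 ≥ 130: provided.
Hospital 1 (pledges 70, payoff 34): dropping to 0 → total 60, payoff 0. No gain.
Hospital 2 (pledges 60, payoff 44): dropping to 0 → total 70, payoff 0. No gain.
Hospital 3 (pledges 0, payoff 104): pledging 70 → total 200, payoff 34. No gain.

Yes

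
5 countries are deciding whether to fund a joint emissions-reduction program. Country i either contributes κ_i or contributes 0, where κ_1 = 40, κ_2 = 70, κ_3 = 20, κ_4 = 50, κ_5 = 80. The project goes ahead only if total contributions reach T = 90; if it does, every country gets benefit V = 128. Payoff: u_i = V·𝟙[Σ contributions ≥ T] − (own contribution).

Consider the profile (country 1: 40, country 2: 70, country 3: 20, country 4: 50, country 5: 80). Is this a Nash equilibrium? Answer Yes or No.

No

Total = 260 ≥ 90: provided.
Country 1 (pledges 40, payoff 88): dropping to 0 → total 220, payoff 128. Profitable deviation.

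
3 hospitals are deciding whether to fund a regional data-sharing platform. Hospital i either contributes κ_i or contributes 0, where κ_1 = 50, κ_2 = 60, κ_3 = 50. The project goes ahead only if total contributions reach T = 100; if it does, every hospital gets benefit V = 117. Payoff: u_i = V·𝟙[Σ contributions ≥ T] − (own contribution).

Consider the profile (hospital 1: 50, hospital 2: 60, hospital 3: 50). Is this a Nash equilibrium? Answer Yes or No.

Total = 160 ≥ 100: provided.
Hospital 1 (pledges 50, payoff 67): dropping to 0 → total 110, payoff 117. Profitable deviation.

No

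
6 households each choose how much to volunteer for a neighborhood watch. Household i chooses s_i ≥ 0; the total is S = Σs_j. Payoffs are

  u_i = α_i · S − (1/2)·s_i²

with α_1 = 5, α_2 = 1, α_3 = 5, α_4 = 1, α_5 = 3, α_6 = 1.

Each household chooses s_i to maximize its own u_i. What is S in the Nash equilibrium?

Household i's FOC: ∂u_i/∂s_i = α_i − s_i = 0, so s_i* = α_i.
NE contributions = (5, 1, 5, 1, 3, 1); S = 16.

16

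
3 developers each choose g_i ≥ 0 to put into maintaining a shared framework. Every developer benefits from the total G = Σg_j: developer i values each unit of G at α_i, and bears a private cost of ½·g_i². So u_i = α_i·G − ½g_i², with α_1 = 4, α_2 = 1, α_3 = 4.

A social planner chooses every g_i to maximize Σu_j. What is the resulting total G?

27

Planner FOC: ∂(Σu_j)/∂g_i = (Σα_j) − g_i = 0, so g_i^SO = Σα_j = 9 for every i; G^SO = 27.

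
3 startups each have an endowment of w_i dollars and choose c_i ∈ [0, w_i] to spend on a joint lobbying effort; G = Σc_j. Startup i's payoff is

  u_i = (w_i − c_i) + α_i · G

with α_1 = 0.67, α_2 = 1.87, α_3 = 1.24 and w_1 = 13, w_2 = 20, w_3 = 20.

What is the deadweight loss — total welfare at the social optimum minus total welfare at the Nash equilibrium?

36.14

∂u_i/∂c_i = α_i − 1, so startup i contributes w_i if α_i > 1, else 0.
α_i > 1 for i ∈ {2, 3}; NE contributions (0, 20, 20), G = 40.
W^NE = Σw_i − G^NE + (Σα_i)·G^NE = 53 + 2.78·40 = 164.2.
Planner: ∂(Σu_j)/∂c_i = Σα_j − 1 = 2.78 > 0, so everyone contributes w_i; G^SO = 53, W^SO = 53 + 2.78·53 = 200.34.
Deadweight loss = 36.14.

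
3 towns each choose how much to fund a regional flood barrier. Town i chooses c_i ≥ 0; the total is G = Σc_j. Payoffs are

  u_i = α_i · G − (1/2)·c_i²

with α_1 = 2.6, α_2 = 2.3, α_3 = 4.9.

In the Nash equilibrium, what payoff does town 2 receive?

Town i's FOC: ∂u_i/∂c_i = α_i − c_i = 0, so c_i* = α_i.
NE contributions = (2.6, 2.3, 4.9); G = 9.8.
u_2 = α_2·G − ½·(c_2)² = 2.3·9.8 − ½·2.3² = 19.895.

19.895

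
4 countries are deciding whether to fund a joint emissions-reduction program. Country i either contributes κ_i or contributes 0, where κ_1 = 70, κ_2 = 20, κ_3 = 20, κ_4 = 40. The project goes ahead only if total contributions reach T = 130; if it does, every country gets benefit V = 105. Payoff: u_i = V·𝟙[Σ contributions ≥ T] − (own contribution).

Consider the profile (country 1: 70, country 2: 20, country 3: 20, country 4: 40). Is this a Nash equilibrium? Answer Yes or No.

Total = 150 ≥ 130: provided.
Country 1 (pledges 70, payoff 35): dropping to 0 → total 80, payoff 0. No gain.
Country 2 (pledges 20, payoff 85): dropping to 0 → total 130, payoff 105. Profitable deviation.

No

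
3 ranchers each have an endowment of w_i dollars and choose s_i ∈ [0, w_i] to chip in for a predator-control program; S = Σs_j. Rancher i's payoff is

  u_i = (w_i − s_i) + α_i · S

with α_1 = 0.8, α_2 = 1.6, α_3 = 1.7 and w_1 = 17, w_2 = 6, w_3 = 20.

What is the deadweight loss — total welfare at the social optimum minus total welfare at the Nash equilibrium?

52.7

∂u_i/∂s_i = α_i − 1, so rancher i contributes w_i if α_i > 1, else 0.
α_i > 1 for i ∈ {2, 3}; NE contributions (0, 6, 20), S = 26.
W^NE = Σw_i − S^NE + (Σα_i)·S^NE = 43 + 3.1·26 = 123.6.
Planner: ∂(Σu_j)/∂s_i = Σα_j − 1 = 3.1 > 0, so everyone contributes w_i; S^SO = 43, W^SO = 43 + 3.1·43 = 176.3.
Deadweight loss = 52.7.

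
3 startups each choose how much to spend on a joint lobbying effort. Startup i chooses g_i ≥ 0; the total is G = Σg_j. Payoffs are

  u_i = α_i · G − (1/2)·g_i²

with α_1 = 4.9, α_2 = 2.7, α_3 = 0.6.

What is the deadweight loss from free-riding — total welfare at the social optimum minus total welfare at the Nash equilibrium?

49.45

Startup i's FOC: ∂u_i/∂g_i = α_i − g_i = 0, so g_i* = α_i.
NE contributions = (4.9, 2.7, 0.6); G = 8.2.
W^NE = (Σα)·G − ½Σα_i² = 8.2² − ½·31.66 = 51.41.
Planner sets g_i = Σα_j = 8.2 for every i, so G^SO = 3·8.2 = 24.6.
W^SO = (Σα)·G^SO − ½·3·(Σα)² = (3/2)·8.2² = 100.86.
Deadweight loss = W^SO − W^NE = 49.45.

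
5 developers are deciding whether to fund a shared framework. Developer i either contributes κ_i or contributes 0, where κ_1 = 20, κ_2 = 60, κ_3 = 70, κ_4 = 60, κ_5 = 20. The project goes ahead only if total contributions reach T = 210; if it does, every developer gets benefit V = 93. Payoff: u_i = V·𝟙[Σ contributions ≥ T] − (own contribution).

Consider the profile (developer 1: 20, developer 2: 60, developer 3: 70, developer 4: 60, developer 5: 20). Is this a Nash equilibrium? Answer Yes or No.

Total = 230 ≥ 210: provided.
Developer 1 (pledges 20, payoff 73): dropping to 0 → total 210, payoff 93. Profitable deviation.

No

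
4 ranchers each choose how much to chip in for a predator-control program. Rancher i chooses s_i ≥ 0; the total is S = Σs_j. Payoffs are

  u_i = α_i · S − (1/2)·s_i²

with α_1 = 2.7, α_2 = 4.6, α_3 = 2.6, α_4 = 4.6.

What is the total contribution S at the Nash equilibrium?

Rancher i's FOC: ∂u_i/∂s_i = α_i − s_i = 0, so s_i* = α_i.
NE contributions = (2.7, 4.6, 2.6, 4.6); S = 14.5.

14.5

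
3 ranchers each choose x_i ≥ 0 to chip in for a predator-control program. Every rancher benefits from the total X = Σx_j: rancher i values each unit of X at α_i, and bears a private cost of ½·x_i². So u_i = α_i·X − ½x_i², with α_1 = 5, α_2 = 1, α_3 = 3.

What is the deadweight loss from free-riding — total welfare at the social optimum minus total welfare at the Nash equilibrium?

Rancher i's FOC: ∂u_i/∂x_i = α_i − x_i = 0, so x_i* = α_i.
NE contributions = (5, 1, 3); X = 9.
W^NE = (Σα)·X − ½Σα_i² = 9² − ½·35 = 63.5.
Planner sets x_i = Σα_j = 9 for every i, so X^SO = 3·9 = 27.
W^SO = (Σα)·X^SO − ½·3·(Σα)² = (3/2)·9² = 121.5.
Deadweight loss = W^SO − W^NE = 58.

58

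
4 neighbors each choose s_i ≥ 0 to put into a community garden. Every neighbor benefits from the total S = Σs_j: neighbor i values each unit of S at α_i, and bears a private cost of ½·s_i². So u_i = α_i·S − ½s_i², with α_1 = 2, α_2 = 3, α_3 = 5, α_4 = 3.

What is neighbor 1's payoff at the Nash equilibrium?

Neighbor i's FOC: ∂u_i/∂s_i = α_i − s_i = 0, so s_i* = α_i.
NE contributions = (2, 3, 5, 3); S = 13.
u_1 = α_1·S − ½·(s_1)² = 2·13 − ½·2² = 24.

24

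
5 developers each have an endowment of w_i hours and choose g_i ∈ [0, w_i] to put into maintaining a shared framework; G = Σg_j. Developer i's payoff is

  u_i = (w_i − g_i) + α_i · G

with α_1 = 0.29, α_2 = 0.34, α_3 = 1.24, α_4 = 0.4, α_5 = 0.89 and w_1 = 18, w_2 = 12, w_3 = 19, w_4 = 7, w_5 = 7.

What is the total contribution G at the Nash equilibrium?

∂u_i/∂g_i = α_i − 1, so developer i contributes w_i if α_i > 1, else 0.
α_i > 1 for i ∈ {3}; NE contributions (0, 0, 19, 0, 0), G = 19.

19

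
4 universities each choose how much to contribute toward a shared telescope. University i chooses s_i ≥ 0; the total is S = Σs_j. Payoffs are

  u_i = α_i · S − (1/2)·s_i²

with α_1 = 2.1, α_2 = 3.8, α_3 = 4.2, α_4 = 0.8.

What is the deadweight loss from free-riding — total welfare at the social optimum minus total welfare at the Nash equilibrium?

University i's FOC: ∂u_i/∂s_i = α_i − s_i = 0, so s_i* = α_i.
NE contributions = (2.1, 3.8, 4.2, 0.8); S = 10.9.
W^NE = (Σα)·S − ½Σα_i² = 10.9² − ½·37.13 = 100.245.
Planner sets s_i = Σα_j = 10.9 for every i, so S^SO = 4·10.9 = 43.6.
W^SO = (Σα)·S^SO − ½·4·(Σα)² = (4/2)·10.9² = 237.62.
Deadweight loss = W^SO − W^NE = 137.375.

137.375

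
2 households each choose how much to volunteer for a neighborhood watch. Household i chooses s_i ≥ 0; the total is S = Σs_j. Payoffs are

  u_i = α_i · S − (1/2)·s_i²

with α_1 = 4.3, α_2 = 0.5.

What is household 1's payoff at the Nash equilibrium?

Household i's FOC: ∂u_i/∂s_i = α_i − s_i = 0, so s_i* = α_i.
NE contributions = (4.3, 0.5); S = 4.8.
u_1 = α_1·S − ½·(s_1)² = 4.3·4.8 − ½·4.3² = 11.395.

11.395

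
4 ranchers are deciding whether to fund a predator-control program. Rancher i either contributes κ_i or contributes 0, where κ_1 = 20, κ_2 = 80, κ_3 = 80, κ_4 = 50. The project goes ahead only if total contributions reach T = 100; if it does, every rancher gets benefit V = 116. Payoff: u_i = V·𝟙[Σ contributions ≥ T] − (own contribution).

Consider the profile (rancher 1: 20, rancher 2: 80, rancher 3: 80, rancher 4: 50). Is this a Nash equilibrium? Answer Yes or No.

No

Total = 230 ≥ 100: provided.
Rancher 1 (pledges 20, payoff 96): dropping to 0 → total 210, payoff 116. Profitable deviation.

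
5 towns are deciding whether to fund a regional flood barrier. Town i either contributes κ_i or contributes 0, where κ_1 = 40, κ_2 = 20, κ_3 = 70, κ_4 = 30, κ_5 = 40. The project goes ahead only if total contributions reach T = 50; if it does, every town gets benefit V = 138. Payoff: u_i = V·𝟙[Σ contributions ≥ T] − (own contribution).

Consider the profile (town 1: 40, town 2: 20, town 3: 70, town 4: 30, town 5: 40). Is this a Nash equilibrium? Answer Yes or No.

Total = 200 ≥ 50: provided.
Town 1 (pledges 40, payoff 98): dropping to 0 → total 160, payoff 138. Profitable deviation.

No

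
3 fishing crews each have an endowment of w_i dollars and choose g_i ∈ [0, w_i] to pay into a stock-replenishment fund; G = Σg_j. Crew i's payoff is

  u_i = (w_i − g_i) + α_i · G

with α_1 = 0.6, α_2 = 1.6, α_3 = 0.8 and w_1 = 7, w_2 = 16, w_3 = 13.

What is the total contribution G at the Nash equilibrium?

∂u_i/∂g_i = α_i − 1, so crew i contributes w_i if α_i > 1, else 0.
α_i > 1 for i ∈ {2}; NE contributions (0, 16, 0), G = 16.

16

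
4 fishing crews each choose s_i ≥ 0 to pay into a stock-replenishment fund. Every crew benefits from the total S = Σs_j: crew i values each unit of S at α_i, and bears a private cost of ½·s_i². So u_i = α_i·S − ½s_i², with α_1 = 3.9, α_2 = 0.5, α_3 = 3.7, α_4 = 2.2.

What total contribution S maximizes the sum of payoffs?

41.2

Planner FOC: ∂(Σu_j)/∂s_i = (Σα_j) − s_i = 0, so s_i^SO = Σα_j = 10.3 for every i; S^SO = 41.2.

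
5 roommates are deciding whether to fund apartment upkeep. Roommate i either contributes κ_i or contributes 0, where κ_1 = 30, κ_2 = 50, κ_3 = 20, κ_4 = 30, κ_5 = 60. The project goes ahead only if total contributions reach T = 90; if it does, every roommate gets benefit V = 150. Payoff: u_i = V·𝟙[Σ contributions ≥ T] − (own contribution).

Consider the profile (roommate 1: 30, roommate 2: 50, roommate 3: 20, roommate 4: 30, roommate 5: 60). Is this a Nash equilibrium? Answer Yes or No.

Total = 190 ≥ 90: provided.
Roommate 1 (pledges 30, payoff 120): dropping to 0 → total 160, payoff 150. Profitable deviation.

No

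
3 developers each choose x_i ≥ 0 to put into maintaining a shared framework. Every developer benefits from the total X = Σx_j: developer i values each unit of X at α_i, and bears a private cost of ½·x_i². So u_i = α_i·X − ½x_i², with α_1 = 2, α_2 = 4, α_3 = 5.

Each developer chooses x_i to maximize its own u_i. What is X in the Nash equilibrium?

Developer i's FOC: ∂u_i/∂x_i = α_i − x_i = 0, so x_i* = α_i.
NE contributions = (2, 4, 5); X = 11.

11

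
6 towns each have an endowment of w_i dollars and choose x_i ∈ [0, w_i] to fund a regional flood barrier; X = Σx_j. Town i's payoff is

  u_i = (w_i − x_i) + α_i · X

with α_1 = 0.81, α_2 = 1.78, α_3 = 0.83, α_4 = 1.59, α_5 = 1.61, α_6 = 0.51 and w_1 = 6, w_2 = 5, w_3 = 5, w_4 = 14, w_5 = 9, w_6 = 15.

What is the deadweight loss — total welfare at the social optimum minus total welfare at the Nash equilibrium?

159.38

∂u_i/∂x_i = α_i − 1, so town i contributes w_i if α_i > 1, else 0.
α_i > 1 for i ∈ {2, 4, 5}; NE contributions (0, 5, 0, 14, 9, 0), X = 28.
W^NE = Σw_i − X^NE + (Σα_i)·X^NE = 54 + 6.13·28 = 225.64.
Planner: ∂(Σu_j)/∂x_i = Σα_j − 1 = 6.13 > 0, so everyone contributes w_i; X^SO = 54, W^SO = 54 + 6.13·54 = 385.02.
Deadweight loss = 159.38.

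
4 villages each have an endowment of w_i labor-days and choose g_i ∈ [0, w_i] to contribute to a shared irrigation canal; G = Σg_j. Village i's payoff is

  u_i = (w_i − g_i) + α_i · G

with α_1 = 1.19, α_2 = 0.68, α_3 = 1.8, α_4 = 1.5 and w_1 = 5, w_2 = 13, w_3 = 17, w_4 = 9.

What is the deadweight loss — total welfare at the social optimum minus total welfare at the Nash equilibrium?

∂u_i/∂g_i = α_i − 1, so village i contributes w_i if α_i > 1, else 0.
α_i > 1 for i ∈ {1, 3, 4}; NE contributions (5, 0, 17, 9), G = 31.
W^NE = Σw_i − G^NE + (Σα_i)·G^NE = 44 + 4.17·31 = 173.27.
Planner: ∂(Σu_j)/∂g_i = Σα_j − 1 = 4.17 > 0, so everyone contributes w_i; G^SO = 44, W^SO = 44 + 4.17·44 = 227.48.
Deadweight loss = 54.21.

54.21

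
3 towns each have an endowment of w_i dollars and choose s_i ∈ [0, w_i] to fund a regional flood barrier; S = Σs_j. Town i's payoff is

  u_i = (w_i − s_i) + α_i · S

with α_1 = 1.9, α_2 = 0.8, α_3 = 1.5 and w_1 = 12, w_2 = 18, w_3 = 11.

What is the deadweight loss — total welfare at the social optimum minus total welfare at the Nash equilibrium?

∂u_i/∂s_i = α_i − 1, so town i contributes w_i if α_i > 1, else 0.
α_i > 1 for i ∈ {1, 3}; NE contributions (12, 0, 11), S = 23.
W^NE = Σw_i − S^NE + (Σα_i)·S^NE = 41 + 3.2·23 = 114.6.
Planner: ∂(Σu_j)/∂s_i = Σα_j − 1 = 3.2 > 0, so everyone contributes w_i; S^SO = 41, W^SO = 41 + 3.2·41 = 172.2.
Deadweight loss = 57.6.

57.6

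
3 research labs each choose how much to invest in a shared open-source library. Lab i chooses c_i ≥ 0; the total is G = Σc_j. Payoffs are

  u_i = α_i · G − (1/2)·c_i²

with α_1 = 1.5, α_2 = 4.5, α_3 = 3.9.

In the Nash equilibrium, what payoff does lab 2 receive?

34.425

Lab i's FOC: ∂u_i/∂c_i = α_i − c_i = 0, so c_i* = α_i.
NE contributions = (1.5, 4.5, 3.9); G = 9.9.
u_2 = α_2·G − ½·(c_2)² = 4.5·9.9 − ½·4.5² = 34.425.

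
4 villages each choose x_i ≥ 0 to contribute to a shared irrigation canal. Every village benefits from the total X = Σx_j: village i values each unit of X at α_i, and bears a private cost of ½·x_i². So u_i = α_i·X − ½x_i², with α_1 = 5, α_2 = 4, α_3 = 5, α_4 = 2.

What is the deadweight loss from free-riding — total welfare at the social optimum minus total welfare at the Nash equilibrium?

291

Village i's FOC: ∂u_i/∂x_i = α_i − x_i = 0, so x_i* = α_i.
NE contributions = (5, 4, 5, 2); X = 16.
W^NE = (Σα)·X − ½Σα_i² = 16² − ½·70 = 221.
Planner sets x_i = Σα_j = 16 for every i, so X^SO = 4·16 = 64.
W^SO = (Σα)·X^SO − ½·4·(Σα)² = (4/2)·16² = 512.
Deadweight loss = W^SO − W^NE = 291.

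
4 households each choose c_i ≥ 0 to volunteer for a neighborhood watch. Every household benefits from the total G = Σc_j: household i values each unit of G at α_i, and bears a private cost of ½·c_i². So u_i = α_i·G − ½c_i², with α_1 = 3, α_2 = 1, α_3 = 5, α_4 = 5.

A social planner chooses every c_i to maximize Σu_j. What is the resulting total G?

56

Planner FOC: ∂(Σu_j)/∂c_i = (Σα_j) − c_i = 0, so c_i^SO = Σα_j = 14 for every i; G^SO = 56.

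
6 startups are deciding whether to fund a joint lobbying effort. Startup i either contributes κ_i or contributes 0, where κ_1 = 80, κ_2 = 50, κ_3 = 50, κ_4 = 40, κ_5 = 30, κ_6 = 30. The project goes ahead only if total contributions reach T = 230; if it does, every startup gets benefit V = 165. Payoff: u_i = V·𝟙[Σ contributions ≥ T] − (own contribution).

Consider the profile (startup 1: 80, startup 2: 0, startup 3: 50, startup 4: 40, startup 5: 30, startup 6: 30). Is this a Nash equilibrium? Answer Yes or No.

Total = 230 ≥ 230: provided.
Startup 1 (pledges 80, payoff 85): dropping to 0 → total 150, payoff 0. No gain.
Startup 2 (pledges 0, payoff 165): pledging 50 → total 280, payoff 115. No gain.
Startup 3 (pledges 50, payoff 115): dropping to 0 → total 180, payoff 0. No gain.
Startup 4 (pledges 40, payoff 125): dropping to 0 → total 190, payoff 0. No gain.
Startup 5 (pledges 30, payoff 135): dropping to 0 → total 200, payoff 0. No gain.
Startup 6 (pledges 30, payoff 135): dropping to 0 → total 200, payoff 0. No gain.

Yes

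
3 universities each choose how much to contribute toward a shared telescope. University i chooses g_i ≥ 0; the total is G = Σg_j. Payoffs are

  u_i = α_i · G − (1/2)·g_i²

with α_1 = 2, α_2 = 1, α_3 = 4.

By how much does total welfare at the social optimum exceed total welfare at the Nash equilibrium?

University i's FOC: ∂u_i/∂g_i = α_i − g_i = 0, so g_i* = α_i.
NE contributions = (2, 1, 4); G = 7.
W^NE = (Σα)·G − ½Σα_i² = 7² − ½·21 = 38.5.
Planner sets g_i = Σα_j = 7 for every i, so G^SO = 3·7 = 21.
W^SO = (Σα)·G^SO − ½·3·(Σα)² = (3/2)·7² = 73.5.
Deadweight loss = W^SO − W^NE = 35.

35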